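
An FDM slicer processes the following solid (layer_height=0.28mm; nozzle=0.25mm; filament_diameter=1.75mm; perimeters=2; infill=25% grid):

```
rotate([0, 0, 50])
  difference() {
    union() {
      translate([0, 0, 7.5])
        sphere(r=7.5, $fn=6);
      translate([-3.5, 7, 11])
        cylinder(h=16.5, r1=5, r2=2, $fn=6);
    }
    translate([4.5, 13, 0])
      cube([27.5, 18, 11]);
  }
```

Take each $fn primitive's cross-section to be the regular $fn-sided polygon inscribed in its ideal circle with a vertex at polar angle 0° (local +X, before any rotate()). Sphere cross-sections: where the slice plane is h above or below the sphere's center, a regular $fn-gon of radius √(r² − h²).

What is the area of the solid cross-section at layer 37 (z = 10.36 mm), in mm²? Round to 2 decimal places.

At z = 10.36 mm: the r=7.5 sphere contributes a regular 6-gon of circumradius √(7.5²−2.86²) = 6.933 (area = (6/2)·6.933²·sin(360°/6) = 124.89 mm²); the cone at (-3.5, 7) does not reach this height (z outside [11, 27.5]); Combining (union): only the r=7.5 sphere is present, so the union is just that shape — area = 124.89 mm²; the cube at (4.5, 13) is present — its section is the full 27.5×18 rectangle (area 495.00 mm²); After the difference (first − rest): starting from that combined region (124.89 mm²), the 27.5×18 cube at (4.5, 13) misses the remaining region (no effect) — area = 124.89 mm²; (whole slice rotated 50° about Z — lengths, areas and connectivity unchanged). Overall, the cross-section is a single solid region. Net area = 124.89 mm².

124.89 mm²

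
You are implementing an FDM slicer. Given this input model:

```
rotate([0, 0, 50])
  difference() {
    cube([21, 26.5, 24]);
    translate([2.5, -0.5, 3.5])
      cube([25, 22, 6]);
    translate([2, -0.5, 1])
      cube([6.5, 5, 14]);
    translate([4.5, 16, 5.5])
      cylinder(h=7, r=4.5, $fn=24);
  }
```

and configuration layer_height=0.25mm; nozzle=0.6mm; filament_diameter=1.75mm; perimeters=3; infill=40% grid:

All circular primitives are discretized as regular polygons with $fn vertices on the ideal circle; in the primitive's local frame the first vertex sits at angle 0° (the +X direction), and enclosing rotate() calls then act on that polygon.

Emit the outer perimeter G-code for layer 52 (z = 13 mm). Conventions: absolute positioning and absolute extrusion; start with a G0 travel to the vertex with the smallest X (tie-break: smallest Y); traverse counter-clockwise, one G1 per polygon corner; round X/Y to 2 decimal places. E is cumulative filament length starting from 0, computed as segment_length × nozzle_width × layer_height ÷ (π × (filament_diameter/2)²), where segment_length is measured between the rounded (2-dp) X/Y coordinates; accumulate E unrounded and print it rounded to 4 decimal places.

G0 X-20.30 Y17.03 Z13.00
G1 X0.00 Y0.00 E1.6524
G1 X1.29 Y1.53 E1.7773
G1 X-2.16 Y4.42 E2.0579
G1 X2.02 Y9.40 E2.4634
G1 X5.46 Y6.51 E2.7436
G1 X13.50 Y16.09 E3.5235
G1 X-6.80 Y33.12 E5.1760
G1 X-20.30 Y17.03 E6.4858

At z = 13 mm: the cube is present — its section is the full 21×26.5 rectangle; the cube at (2.5, -0.5) does not reach this height (z outside [3.5, 9.5]); the cube at (2, -0.5) is present — its section is the full 6.5×5 rectangle; the cylinder at (4.5, 16) is not intersected at this z (z outside [5.5, 12.5]); Subtracting the remaining from the first: starting from the 21×26.5 cube, the 6.5×5 cube at (2, -0.5) partially overlaps it — only the 29.25 mm² overlap (of its 32.50 mm²) is removed, clipping the outline — 1 connected region; (rotated 50° about Z; rotation is an isometry so areas/perimeters/island counts are preserved). The outline is a single polygon with 8 vertices. Extrusion per mm of travel: 0.6 × 0.25 / (π × 0.875²) = 0.062363. Accumulating E over each segment gives final E = 6.4858.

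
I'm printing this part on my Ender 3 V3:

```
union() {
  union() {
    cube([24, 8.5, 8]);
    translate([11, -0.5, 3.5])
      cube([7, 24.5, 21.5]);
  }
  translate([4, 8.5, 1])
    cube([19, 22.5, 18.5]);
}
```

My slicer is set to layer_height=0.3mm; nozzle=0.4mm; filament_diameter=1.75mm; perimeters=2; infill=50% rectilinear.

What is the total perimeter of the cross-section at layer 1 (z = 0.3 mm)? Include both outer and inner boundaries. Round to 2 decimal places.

At z = 0.3 mm: the 24×8.5 cube contributes its full rectangle (perimeter 65.00 mm); the cube at (11, -0.5) is absent (z outside [3.5, 25]); Taking the union: only the 24×8.5 cube is present, so the union is just that shape — boundary = 65.00 mm; the cube at (4, 8.5) is absent (z outside [1, 19.5]); Merging all regions: only the result so far is present, so the union is just that shape — boundary = 65.00 mm. Overall, the cross-section is a single solid region. Total boundary length (outer) = 65.00 mm.

65.00 mm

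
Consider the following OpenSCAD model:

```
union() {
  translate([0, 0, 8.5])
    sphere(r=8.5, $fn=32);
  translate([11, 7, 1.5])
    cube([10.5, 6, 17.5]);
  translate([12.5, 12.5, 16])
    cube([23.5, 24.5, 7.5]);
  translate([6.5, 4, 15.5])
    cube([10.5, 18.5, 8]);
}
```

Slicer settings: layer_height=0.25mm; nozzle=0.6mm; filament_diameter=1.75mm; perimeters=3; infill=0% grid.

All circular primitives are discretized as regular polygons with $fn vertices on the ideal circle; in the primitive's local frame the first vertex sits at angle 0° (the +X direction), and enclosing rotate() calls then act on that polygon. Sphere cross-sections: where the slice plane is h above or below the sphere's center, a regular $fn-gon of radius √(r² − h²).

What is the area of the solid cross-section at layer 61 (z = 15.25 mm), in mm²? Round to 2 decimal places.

146.30 mm²

At z = 15.25 mm: the sphere: section is a regular 32-gon, circumradius = √(r²−h²) = √(8.5²−6.75²) = 5.166 (area = (32/2)·5.166²·sin(360°/32) = 83.30 mm²); the cube at (11, 7) is present — its section is the full 10.5×6 rectangle (area 63.00 mm²); the cube at (12.5, 12.5) does not reach this height (z outside [16, 23.5]); the cube at (6.5, 4) does not reach this height (z outside [15.5, 23.5]); Combining (union): the 2 present regions are separate (no shared area or edge), so areas and boundary lengths simply add and each stays a separate island — area = 146.30 mm². Overall, the cross-section has 2 separate islands. Net area = 146.30 mm².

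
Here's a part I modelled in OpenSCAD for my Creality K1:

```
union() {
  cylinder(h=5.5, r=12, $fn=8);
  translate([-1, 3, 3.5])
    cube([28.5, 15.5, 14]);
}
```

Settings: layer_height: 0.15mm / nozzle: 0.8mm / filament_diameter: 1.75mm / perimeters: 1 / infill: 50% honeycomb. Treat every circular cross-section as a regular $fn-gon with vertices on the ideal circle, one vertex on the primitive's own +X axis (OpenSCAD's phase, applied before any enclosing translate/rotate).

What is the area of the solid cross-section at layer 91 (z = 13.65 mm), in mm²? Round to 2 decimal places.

441.75 mm²

At z = 13.65 mm: the cylinder is absent (z outside [0, 5.5]); the cube at (-1, 3) is present — its section is the full 28.5×15.5 rectangle (area 441.75 mm²); Taking the union: only the 28.5×15.5 cube at (-1, 3) is present, so the union is just that shape — area = 441.75 mm². Overall, the cross-section is a single solid region. Net area = 441.75 mm².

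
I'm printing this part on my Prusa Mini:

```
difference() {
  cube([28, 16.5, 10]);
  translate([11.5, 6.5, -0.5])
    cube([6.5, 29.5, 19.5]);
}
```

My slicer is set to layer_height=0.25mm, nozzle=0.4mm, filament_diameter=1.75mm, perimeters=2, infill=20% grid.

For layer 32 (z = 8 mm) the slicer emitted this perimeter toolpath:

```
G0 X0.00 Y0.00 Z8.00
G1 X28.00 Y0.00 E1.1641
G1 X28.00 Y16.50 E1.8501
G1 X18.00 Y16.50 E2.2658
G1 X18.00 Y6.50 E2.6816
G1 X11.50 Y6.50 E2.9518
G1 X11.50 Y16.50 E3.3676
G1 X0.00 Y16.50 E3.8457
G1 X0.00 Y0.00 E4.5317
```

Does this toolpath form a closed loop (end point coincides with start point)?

Start point (G0): (0.00, 0.00). End point (last G1): the path returns to the start — closed.

yes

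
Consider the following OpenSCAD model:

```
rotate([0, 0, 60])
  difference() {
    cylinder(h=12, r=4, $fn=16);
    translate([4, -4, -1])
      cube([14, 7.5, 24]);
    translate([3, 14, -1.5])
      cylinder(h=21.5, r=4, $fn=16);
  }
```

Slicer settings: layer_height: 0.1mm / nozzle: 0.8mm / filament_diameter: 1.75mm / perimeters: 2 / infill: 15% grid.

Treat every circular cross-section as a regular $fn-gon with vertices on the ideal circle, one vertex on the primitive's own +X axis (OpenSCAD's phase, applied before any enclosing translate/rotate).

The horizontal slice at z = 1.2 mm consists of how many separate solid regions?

1

At z = 1.2 mm: the r=4 cylinder gives a regular 16-gon of circumradius 4 (constant along its height); the cube at (4, -4) (footprint 14×7.5) is included at this height; the r=4 cylinder at (3, 14) contributes a regular 16-gon of circumradius 4; After the difference (first − rest): starting from the r=4 cylinder, the 14×7.5 cube at (4, -4) misses the remaining region (no effect); the r=4 cylinder at (3, 14) misses the remaining region (no effect) — 1 connected region; (rotated 60° about Z; rotation is an isometry so areas/perimeters/island counts are preserved). The result has 1 disconnected region.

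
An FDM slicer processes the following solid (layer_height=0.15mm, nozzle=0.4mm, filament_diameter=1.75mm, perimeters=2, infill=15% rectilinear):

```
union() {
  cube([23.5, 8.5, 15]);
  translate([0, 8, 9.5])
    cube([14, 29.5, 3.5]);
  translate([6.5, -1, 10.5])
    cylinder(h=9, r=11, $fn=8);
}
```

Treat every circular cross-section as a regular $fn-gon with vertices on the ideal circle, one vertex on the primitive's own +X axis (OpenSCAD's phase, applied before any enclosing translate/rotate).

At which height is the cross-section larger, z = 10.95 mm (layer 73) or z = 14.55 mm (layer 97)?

Layer 73 (z = 10.95): the 23.5×8.5 cube contributes its full rectangle (area 199.75 mm²); the cube at (0, 8) is present — its section is the full 14×29.5 rectangle (area 413.00 mm²); the r=11 cylinder at (6.5, -1) contributes a regular 8-gon of circumradius 11 (area = (8/2)·11.000²·sin(360°/8) = 342.24 mm²); Merging all regions: the regions partially overlap — summed areas 954.99 mm² minus the doubly-counted overlap 138.02 mm² gives 816.97 mm² — area = 816.97 mm². So its area = 816.97 mm². Layer 97 (z = 14.55): the cube is present — its section is the full 23.5×8.5 rectangle (area 199.75 mm²); the cube at (0, 8) is absent (z outside [9.5, 13]); the cylinder at (6.5, -1): section is a regular 8-gon, circumradius r=11 (area = (8/2)·11.000²·sin(360°/8) = 342.24 mm²); Taking the union: the regions partially overlap — summed areas 541.99 mm² minus the doubly-counted overlap 125.58 mm² gives 416.40 mm² — area = 416.40 mm². So its area = 416.40 mm². Layer 73 is larger (816.97 vs 416.40 mm²).

layer 73 (z = 10.95 mm)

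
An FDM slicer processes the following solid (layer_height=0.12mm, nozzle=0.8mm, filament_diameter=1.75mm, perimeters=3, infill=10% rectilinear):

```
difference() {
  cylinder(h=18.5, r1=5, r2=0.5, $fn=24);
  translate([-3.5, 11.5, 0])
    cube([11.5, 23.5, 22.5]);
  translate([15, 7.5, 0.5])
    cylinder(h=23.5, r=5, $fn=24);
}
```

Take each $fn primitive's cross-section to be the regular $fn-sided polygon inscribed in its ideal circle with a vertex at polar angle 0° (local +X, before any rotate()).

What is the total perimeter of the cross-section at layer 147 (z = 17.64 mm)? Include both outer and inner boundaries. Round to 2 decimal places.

4.44 mm

At z = 17.64 mm: the cone: at t=0.954 of its height the radius interpolates to r₁+(r₂−r₁)t = 0.709, giving a regular 24-gon of that circumradius (perimeter = 2·24·0.709·sin(180°/24) = 4.44 mm); the cube at (-3.5, 11.5) is present — its section is the full 11.5×23.5 rectangle (perimeter 70.00 mm); the cylinder at (15, 7.5): section is a regular 24-gon, circumradius r=5 (perimeter = 2·24·5.000·sin(180°/24) = 31.33 mm); After the difference (first − rest): starting from the cone, the 11.5×23.5 cube at (-3.5, 11.5) misses the remaining region (no effect); the r=5 cylinder at (15, 7.5) misses the remaining region (no effect) — boundary = 4.44 mm. Overall, the cross-section is a single solid region. Total boundary length (outer) = 4.44 mm.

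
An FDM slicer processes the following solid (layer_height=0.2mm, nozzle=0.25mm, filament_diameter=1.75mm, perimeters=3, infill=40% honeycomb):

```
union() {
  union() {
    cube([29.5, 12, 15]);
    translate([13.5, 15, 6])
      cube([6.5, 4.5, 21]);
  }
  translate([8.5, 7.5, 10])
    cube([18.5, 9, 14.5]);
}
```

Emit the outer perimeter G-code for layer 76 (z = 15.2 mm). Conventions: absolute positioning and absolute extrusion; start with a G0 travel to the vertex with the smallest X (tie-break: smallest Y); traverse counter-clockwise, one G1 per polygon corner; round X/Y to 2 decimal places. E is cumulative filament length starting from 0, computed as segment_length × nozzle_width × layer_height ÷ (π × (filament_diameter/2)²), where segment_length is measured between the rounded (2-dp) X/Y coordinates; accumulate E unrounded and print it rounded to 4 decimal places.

At z = 15.2 mm: the cube does not reach this height (z outside [0, 15]); the 6.5×4.5 cube at (13.5, 15) contributes its full rectangle; Combining (union): only the 6.5×4.5 cube at (13.5, 15) is present, so the union is just that shape — 1 connected region; the cube at (8.5, 7.5) (footprint 18.5×9) is included at this height; Combining (union): the regions partially overlap (shared area 9.75 mm²), so overlapping operands fuse into one piece — 1 connected region. The outline is a single polygon with 8 vertices. Extrusion per mm of travel: 0.25 × 0.2 / (π × 0.875²) = 0.020788. Accumulating E over each segment gives final E = 1.2680.

G0 X8.50 Y7.50 Z15.20
G1 X27.00 Y7.50 E0.3846
G1 X27.00 Y16.50 E0.5717
G1 X20.00 Y16.50 E0.7172
G1 X20.00 Y19.50 E0.7795
G1 X13.50 Y19.50 E0.9147
G1 X13.50 Y16.50 E0.9770
G1 X8.50 Y16.50 E1.0810
G1 X8.50 Y7.50 E1.2680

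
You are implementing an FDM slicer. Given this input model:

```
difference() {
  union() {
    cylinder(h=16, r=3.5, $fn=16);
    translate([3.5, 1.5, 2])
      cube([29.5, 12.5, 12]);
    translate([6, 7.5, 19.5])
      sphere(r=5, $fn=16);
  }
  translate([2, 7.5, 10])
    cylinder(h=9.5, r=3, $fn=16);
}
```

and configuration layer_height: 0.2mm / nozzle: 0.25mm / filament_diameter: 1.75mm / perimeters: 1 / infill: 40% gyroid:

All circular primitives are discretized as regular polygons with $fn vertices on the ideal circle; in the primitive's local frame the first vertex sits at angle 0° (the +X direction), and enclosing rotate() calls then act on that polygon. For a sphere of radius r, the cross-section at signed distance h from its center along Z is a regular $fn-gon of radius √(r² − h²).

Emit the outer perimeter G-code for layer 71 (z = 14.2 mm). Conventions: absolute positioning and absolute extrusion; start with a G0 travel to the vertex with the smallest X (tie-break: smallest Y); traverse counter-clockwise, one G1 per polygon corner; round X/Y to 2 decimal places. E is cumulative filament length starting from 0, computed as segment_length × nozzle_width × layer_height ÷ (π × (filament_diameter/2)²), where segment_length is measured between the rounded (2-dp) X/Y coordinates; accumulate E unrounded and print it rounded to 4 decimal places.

G0 X-3.50 Y0.00 Z14.20
G1 X-3.23 Y-1.34 E0.0284
G1 X-2.47 Y-2.47 E0.0567
G1 X-1.34 Y-3.23 E0.0850
G1 X0.00 Y-3.50 E0.1134
G1 X1.34 Y-3.23 E0.1419
G1 X2.47 Y-2.47 E0.1702
G1 X3.23 Y-1.34 E0.1985
G1 X3.50 Y0.00 E0.2269
G1 X3.23 Y1.34 E0.2553
G1 X2.47 Y2.47 E0.2836
G1 X1.34 Y3.23 E0.3119
G1 X0.00 Y3.50 E0.3403
G1 X-1.34 Y3.23 E0.3688
G1 X-2.47 Y2.47 E0.3971
G1 X-3.23 Y1.34 E0.4254
G1 X-3.50 Y0.00 E0.4538

At z = 14.2 mm: the r=3.5 cylinder contributes a regular 16-gon of circumradius 3.5; the cube at (3.5, 1.5) is not intersected at this z (z outside [2, 14]); the sphere at (6, 7.5) is not intersected at this z (|z−center|=5.300 > r=5); Taking the union: only the r=3.5 cylinder is present, so the union is just that shape — 1 connected region; the r=3 cylinder at (2, 7.5) contributes a regular 16-gon of circumradius 3; Subtracting the remaining from the first: starting from the result so far, the r=3 cylinder at (2, 7.5) misses the remaining region (no effect) — 1 connected region. The outline is a single polygon with 16 vertices. Extrusion per mm of travel: 0.25 × 0.2 / (π × 0.875²) = 0.020788. Accumulating E over each segment gives final E = 0.4538.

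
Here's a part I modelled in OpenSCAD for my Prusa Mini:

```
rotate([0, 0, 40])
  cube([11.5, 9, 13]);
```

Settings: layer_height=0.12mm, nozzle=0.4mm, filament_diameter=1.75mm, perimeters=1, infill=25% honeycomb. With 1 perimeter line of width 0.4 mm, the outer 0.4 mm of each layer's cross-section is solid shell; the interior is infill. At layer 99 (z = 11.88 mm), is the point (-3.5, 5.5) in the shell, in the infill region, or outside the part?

infill

At z = 11.88 mm: the 11.5×9 cube contributes its full rectangle; (whole slice rotated 40° about Z — lengths, areas and connectivity unchanged). Overall, the cross-section is a single solid region. Undo the 40° rotation: the query point maps to (0.854, 6.463) in the un-rotated model frame. The nearest boundary edge runs (0.00, 9.00)→(0.00, 0.00); distance from the point to it = 0.85 mm. The point is inside the cross-section and 0.85 mm from the nearest boundary — more than the 0.4 mm shell width (1 × 0.4), so it's in the infill interior.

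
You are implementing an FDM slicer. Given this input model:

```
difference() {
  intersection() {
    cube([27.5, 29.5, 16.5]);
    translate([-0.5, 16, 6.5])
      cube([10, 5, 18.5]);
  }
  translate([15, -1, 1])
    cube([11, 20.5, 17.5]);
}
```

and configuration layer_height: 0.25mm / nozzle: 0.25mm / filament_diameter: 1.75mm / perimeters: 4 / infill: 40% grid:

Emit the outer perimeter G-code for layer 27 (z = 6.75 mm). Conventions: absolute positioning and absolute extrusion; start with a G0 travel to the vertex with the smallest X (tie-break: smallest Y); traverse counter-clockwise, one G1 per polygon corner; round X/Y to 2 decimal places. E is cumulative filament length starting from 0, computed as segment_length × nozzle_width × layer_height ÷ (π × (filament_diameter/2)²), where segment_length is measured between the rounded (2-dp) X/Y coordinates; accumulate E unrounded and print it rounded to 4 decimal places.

G0 X0.00 Y16.00 Z6.75
G1 X9.50 Y16.00 E0.2469
G1 X9.50 Y21.00 E0.3768
G1 X0.00 Y21.00 E0.6236
G1 X0.00 Y16.00 E0.7535

At z = 6.75 mm: the 27.5×29.5 cube contributes its full rectangle; the cube at (-0.5, 16) is present — its section is the full 10×5 rectangle; Taking the intersection: the 10×5 cube at (-0.5, 16) partially overlaps the 27.5×29.5 cube; clipping to the common part keeps 47.50 mm² — 1 connected region; the cube at (15, -1) is present — its section is the full 11×20.5 rectangle; After the difference (first − rest): starting from that combined region, the 11×20.5 cube at (15, -1) misses the remaining region (no effect) — 1 connected region. The outline is a single polygon with 4 vertices. Extrusion per mm of travel: 0.25 × 0.25 / (π × 0.875²) = 0.025984. Accumulating E over each segment gives final E = 0.7535.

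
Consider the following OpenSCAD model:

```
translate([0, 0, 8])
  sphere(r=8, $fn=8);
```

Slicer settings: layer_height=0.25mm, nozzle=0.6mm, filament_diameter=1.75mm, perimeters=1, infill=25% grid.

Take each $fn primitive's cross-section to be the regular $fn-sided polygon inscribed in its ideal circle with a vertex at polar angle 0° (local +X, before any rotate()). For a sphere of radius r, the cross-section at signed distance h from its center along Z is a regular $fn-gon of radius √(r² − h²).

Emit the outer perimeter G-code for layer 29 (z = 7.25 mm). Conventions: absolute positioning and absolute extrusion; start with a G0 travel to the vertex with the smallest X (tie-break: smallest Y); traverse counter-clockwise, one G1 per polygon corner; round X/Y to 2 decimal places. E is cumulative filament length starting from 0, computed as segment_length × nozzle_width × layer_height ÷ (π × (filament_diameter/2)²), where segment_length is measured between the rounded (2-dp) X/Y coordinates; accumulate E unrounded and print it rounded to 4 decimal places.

At z = 7.25 mm: the r=8 sphere slices to a regular 8-gon of circumradius 7.965 (√(r²−h²) with h=0.75 from center). The outline is a single polygon with 8 vertices. Extrusion per mm of travel: 0.6 × 0.25 / (π × 0.875²) = 0.062363. Accumulating E over each segment gives final E = 3.0399.

G0 X-7.96 Y0.00 Z7.25
G1 X-5.63 Y-5.63 E0.3800
G1 X0.00 Y-7.96 E0.7600
G1 X5.63 Y-5.63 E1.1399
G1 X7.96 Y0.00 E1.5199
G1 X5.63 Y5.63 E1.8999
G1 X0.00 Y7.96 E2.2799
G1 X-5.63 Y5.63 E2.6599
G1 X-7.96 Y0.00 E3.0399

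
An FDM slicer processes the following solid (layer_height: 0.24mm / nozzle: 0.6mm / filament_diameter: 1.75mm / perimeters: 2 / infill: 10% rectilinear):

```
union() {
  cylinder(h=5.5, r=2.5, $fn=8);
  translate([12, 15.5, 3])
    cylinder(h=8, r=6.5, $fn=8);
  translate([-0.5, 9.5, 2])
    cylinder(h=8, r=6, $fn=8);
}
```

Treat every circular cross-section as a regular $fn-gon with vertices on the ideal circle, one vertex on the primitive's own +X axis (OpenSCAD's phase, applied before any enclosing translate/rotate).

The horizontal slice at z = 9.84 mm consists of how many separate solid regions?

At z = 9.84 mm: the cylinder does not reach this height (z outside [0, 5.5]); the r=6.5 cylinder at (12, 15.5) contributes a regular 8-gon of circumradius 6.5; the r=6 cylinder at (-0.5, 9.5) contributes a regular 8-gon of circumradius 6; Merging all regions: the 2 present regions are separate (no shared area or edge), so areas and boundary lengths simply add and each stays a separate island — 2 connected regions. The result has 2 disconnected regions.

2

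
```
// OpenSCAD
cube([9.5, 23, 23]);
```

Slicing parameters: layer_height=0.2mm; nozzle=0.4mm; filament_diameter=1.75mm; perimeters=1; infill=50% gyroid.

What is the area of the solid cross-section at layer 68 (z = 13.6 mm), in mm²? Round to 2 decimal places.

At z = 13.6 mm: the cube is present — its section is the full 9.5×23 rectangle (area 218.50 mm²). Overall, the cross-section is a single solid region. Net area = 218.50 mm².

218.50 mm²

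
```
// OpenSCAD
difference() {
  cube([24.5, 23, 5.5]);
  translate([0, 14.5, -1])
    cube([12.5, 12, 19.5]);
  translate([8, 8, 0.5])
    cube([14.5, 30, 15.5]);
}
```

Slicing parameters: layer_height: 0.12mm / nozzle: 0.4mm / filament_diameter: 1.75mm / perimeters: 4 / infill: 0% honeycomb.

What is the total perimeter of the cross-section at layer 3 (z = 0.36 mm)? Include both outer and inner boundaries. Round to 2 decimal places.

At z = 0.36 mm: the 24.5×23 cube contributes its full rectangle (perimeter 95.00 mm); the 12.5×12 cube at (0, 14.5) contributes its full rectangle (perimeter 49.00 mm); the cube at (8, 8) is not intersected at this z (z outside [0.5, 16]); Taking the first minus the rest: starting from the 24.5×23 cube, the 12.5×12 cube at (0, 14.5) partially overlaps it — only the 106.25 mm² overlap (of its 150.00 mm²) is removed, clipping the outline — boundary = 95.00 mm. Overall, the cross-section is a single solid region. Total boundary length (outer) = 95.00 mm.

95.00 mm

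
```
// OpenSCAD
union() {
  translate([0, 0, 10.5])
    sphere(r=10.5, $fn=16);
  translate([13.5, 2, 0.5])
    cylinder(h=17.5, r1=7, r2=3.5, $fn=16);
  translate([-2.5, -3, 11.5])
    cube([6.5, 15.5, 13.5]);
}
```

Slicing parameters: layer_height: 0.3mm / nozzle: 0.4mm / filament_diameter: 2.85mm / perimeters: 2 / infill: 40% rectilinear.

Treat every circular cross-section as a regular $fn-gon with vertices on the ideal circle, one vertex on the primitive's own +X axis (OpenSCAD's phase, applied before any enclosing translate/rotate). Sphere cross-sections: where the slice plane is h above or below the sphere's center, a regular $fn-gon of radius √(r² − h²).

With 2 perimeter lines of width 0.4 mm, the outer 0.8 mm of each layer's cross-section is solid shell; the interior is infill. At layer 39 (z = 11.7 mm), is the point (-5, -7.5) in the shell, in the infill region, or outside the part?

infill

At z = 11.7 mm: the r=10.5 sphere contributes a regular 16-gon of circumradius √(10.5²−1.2²) = 10.431; the cone at (13.5, 2) contributes a regular 16-gon of circumradius 4.760 (interpolated between r1=7 and r2=3.5 at t=0.640); the 6.5×15.5 cube at (-2.5, -3) contributes its full rectangle; Merging all regions: the regions partially overlap (shared area 90.36 mm²), so overlapping operands fuse into one piece — 1 connected region. Overall, the cross-section is a single solid region. The nearest boundary edge runs (-3.99, -9.64)→(-7.38, -7.38); distance from the point to it = 1.22 mm. The point is inside the cross-section and 1.22 mm from the nearest boundary — more than the 0.8 mm shell width (2 × 0.4), so it's in the infill interior.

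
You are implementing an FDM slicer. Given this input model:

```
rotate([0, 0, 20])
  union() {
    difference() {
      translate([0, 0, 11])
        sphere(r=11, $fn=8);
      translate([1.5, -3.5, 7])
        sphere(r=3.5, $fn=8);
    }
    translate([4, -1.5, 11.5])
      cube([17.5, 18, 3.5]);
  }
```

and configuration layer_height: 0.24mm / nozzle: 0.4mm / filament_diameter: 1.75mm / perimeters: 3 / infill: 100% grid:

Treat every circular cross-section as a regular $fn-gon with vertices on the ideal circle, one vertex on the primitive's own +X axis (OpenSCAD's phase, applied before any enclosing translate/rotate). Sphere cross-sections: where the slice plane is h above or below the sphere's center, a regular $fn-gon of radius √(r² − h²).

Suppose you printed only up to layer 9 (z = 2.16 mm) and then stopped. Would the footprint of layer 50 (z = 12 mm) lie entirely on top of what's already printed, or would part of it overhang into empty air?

part overhangs

Compare the two slices. At z = 2.16: the r=11 sphere contributes a regular 8-gon of circumradius √(11²−8.84²) = 6.546 (area = (8/2)·6.546²·sin(360°/8) = 121.21 mm²); the sphere at (1.5, -3.5) does not reach this height (|z−center|=4.840 > r=3.5); Taking the first minus the rest: none of the subtracted shapes is present at this height, so the r=11 sphere is unchanged — area = 121.21 mm²; the cube at (4, -1.5) is absent (z outside [11.5, 15]); Taking the union: only the result so far is present, so the union is just that shape — area = 121.21 mm²; (rotated 20° about Z; rotation is an isometry so areas/perimeters/island counts are preserved). At z = 12: the r=11 sphere slices to a regular 8-gon of circumradius 10.954 (√(r²−h²) with h=1 from center) (area = (8/2)·10.954²·sin(360°/8) = 339.41 mm²); the sphere at (1.5, -3.5) does not reach this height (|z−center|=5.000 > r=3.5); After the difference (first − rest): none of the subtracted shapes is present at this height, so the r=11 sphere is unchanged — area = 339.41 mm²; the cube at (4, -1.5) (footprint 17.5×18) is included at this height (area 315.00 mm²); Combining (union): the regions partially overlap — summed areas 654.41 mm² minus the doubly-counted overlap 54.31 mm² gives 600.10 mm² — area = 600.10 mm²; (whole slice rotated 20° about Z — lengths, areas and connectivity unchanged). Checking containment: at z = 12 the cross-section extends beyond the z = 2.16 cross-section by about 478.89 mm².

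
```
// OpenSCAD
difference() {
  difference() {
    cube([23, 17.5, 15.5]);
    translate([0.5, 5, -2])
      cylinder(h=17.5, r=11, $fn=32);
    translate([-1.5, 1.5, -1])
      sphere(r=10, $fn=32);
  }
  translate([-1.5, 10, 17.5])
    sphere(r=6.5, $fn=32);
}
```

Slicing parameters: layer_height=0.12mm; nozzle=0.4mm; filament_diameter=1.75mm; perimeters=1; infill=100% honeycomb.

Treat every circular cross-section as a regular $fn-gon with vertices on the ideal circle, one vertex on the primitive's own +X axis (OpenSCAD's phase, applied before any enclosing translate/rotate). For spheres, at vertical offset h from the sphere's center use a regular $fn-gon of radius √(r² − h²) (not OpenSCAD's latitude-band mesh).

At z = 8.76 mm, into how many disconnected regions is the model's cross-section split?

1

At z = 8.76 mm: the cube (footprint 23×17.5) is included at this height; the r=11 cylinder at (0.5, 5) gives a regular 32-gon of circumradius 11 (constant along its height); the r=10 sphere at (-1.5, 1.5) slices to a regular 32-gon of circumradius 2.178 (√(r²−h²) with h=9.76 from center); After the difference (first − rest): starting from the 23×17.5 cube, the r=11 cylinder at (0.5, 5) partially overlaps it — only the 155.27 mm² overlap (of its 377.69 mm²) is removed, clipping the outline; the r=10 sphere at (-1.5, 1.5) misses the remaining region (no effect) — 1 connected region; the sphere at (-1.5, 10) is absent (|z−center|=8.740 > r=6.5); Taking the first minus the rest: none of the subtracted shapes is present at this height, so that combined region is unchanged — 1 connected region. The result has 1 disconnected region.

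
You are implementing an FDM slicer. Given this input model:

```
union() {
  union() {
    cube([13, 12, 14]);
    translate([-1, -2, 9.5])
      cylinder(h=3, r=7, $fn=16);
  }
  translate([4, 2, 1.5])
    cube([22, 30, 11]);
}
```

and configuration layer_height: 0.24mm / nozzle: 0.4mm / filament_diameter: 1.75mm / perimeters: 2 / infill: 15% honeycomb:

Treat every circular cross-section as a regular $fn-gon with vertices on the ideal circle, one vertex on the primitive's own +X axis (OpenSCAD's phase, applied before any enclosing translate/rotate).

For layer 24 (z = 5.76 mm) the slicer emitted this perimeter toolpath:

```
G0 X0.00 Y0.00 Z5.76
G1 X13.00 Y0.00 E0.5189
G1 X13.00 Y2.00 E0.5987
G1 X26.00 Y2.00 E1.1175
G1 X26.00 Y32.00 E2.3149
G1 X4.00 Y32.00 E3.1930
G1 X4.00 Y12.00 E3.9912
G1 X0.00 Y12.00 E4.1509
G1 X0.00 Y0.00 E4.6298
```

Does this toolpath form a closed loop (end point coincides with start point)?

yes

Start point (G0): (0.00, 0.00). End point (last G1): the path returns to the start — closed.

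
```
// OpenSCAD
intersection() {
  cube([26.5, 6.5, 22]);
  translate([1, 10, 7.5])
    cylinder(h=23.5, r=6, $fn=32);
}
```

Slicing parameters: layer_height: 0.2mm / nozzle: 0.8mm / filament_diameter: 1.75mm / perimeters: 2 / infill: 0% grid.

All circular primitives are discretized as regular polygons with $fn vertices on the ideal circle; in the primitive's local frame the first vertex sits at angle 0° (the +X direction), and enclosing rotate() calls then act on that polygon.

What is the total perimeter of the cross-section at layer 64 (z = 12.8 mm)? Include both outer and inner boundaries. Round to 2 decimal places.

At z = 12.8 mm: the cube is present — its section is the full 26.5×6.5 rectangle (perimeter 66.00 mm); the cylinder at (1, 10): section is a regular 32-gon, circumradius r=6 (perimeter = 2·32·6.000·sin(180°/32) = 37.64 mm); After intersecting: the r=6 cylinder at (1, 10) partially overlaps the 26.5×6.5 cube; clipping to the common part keeps 10.87 mm² — boundary = 14.92 mm. Overall, the cross-section is a single solid region. Total boundary length (outer) = 14.92 mm.

14.92 mm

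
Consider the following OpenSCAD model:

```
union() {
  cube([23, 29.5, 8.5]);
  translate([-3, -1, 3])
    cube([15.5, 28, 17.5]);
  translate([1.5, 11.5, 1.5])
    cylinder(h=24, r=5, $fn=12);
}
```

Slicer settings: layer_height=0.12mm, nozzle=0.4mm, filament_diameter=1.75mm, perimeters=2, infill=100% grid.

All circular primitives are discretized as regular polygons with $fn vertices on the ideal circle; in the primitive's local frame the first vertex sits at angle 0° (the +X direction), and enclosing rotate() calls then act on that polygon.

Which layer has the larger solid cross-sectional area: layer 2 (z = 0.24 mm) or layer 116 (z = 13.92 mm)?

layer 2 (z = 0.24 mm)

Layer 2 (z = 0.24): the cube (footprint 23×29.5) is included at this height (area 678.50 mm²); the cube at (-3, -1) is absent (z outside [3, 20.5]); the cylinder at (1.5, 11.5) is not intersected at this z (z outside [1.5, 25.5]); Taking the union: only the 23×29.5 cube is present, so the union is just that shape — area = 678.50 mm². So its area = 678.50 mm². Layer 116 (z = 13.92): the cube is absent (z outside [0, 8.5]); the 15.5×28 cube at (-3, -1) contributes its full rectangle (area 434.00 mm²); the cylinder at (1.5, 11.5): section is a regular 12-gon, circumradius r=5 (area = (12/2)·5.000²·sin(360°/12) = 75.00 mm²); Merging all regions: the regions partially overlap — summed areas 509.00 mm² minus the doubly-counted overlap 74.07 mm² gives 434.93 mm² — area = 434.93 mm². So its area = 434.93 mm². Layer 2 is larger (678.50 vs 434.93 mm²).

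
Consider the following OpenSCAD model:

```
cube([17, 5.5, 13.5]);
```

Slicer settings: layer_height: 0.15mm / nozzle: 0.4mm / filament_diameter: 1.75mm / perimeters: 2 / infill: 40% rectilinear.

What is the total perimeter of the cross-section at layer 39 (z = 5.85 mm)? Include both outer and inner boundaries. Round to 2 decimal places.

At z = 5.85 mm: the cube is present — its section is the full 17×5.5 rectangle (perimeter 45.00 mm). Overall, the cross-section is a single solid region. Total boundary length (outer) = 45.00 mm.

45.00 mm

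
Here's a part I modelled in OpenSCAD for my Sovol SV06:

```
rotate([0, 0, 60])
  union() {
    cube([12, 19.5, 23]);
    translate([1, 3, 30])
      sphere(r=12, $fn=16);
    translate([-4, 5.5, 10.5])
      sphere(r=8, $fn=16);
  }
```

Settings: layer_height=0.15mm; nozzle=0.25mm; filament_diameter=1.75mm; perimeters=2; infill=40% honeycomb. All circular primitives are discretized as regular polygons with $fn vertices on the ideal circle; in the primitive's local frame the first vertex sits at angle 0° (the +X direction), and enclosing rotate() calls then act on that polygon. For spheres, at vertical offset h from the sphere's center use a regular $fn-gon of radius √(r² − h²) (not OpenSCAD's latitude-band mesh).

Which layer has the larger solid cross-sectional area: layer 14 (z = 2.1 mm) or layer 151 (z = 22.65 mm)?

Layer 14 (z = 2.1): the 12×19.5 cube contributes its full rectangle (area 234.00 mm²); the sphere at (1, 3) does not reach this height (|z−center|=27.900 > r=12); the sphere at (-4, 5.5) does not reach this height (|z−center|=8.400 > r=8); Merging all regions: only the 12×19.5 cube is present, so the union is just that shape — area = 234.00 mm²; (whole slice rotated 60° about Z — lengths, areas and connectivity unchanged). So its area = 234.00 mm². Layer 151 (z = 22.65): the cube is present — its section is the full 12×19.5 rectangle (area 234.00 mm²); the r=12 sphere at (1, 3) contributes a regular 16-gon of circumradius √(12²−7.35²) = 9.486 (area = (16/2)·9.486²·sin(360°/16) = 275.46 mm²); the sphere at (-4, 5.5) does not reach this height (|z−center|=12.150 > r=8); Merging all regions: the regions partially overlap — summed areas 509.46 mm² minus the doubly-counted overlap 108.81 mm² gives 400.65 mm² — area = 400.65 mm²; (whole slice rotated 60° about Z — lengths, areas and connectivity unchanged). So its area = 400.65 mm². Layer 151 is larger (400.65 vs 234.00 mm²).

layer 151 (z = 22.65 mm)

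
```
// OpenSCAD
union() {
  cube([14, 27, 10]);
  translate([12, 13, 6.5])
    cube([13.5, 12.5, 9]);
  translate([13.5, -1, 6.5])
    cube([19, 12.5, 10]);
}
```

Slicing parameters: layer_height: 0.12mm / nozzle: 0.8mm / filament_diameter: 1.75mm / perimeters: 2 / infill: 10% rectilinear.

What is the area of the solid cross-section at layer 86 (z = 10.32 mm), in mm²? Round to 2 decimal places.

At z = 10.32 mm: the cube is absent (z outside [0, 10]); the cube at (12, 13) (footprint 13.5×12.5) is included at this height (area 168.75 mm²); the cube at (13.5, -1) (footprint 19×12.5) is included at this height (area 237.50 mm²); Combining (union): the 2 present regions are separate (no shared area or edge), so areas and boundary lengths simply add and each stays a separate island — area = 406.25 mm². Overall, the cross-section has 2 separate islands. Net area = 406.25 mm².

406.25 mm²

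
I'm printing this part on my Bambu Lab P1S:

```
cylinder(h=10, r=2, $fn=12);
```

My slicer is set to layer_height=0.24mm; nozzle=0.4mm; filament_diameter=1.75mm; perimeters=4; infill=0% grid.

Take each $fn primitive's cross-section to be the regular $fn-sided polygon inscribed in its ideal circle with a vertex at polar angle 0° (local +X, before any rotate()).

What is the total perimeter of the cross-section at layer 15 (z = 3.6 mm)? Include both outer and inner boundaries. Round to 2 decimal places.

12.42 mm

At z = 3.6 mm: the r=2 cylinder contributes a regular 12-gon of circumradius 2 (perimeter = 2·12·2.000·sin(180°/12) = 12.42 mm). Overall, the cross-section is a single solid region. Total boundary length (outer) = 12.42 mm.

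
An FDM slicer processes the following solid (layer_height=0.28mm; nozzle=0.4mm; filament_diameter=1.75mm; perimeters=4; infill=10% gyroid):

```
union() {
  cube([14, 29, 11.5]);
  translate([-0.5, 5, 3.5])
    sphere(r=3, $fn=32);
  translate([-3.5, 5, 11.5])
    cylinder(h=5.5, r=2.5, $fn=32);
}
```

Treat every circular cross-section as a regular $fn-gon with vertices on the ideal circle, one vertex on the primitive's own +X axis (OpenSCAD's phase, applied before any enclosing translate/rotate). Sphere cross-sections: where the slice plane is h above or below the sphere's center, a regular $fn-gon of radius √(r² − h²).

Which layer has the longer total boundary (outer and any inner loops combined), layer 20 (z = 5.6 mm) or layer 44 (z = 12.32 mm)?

layer 20 (z = 5.6 mm)

Layer 20 (z = 5.6): the 14×29 cube contributes its full rectangle (perimeter 86.00 mm); the sphere at (-0.5, 5): section is a regular 32-gon, circumradius = √(r²−h²) = √(3²−2.1²) = 2.142 (perimeter = 2·32·2.142·sin(180°/32) = 13.44 mm); the cylinder at (-3.5, 5) is not intersected at this z (z outside [11.5, 17]); Taking the union: the regions partially overlap (shared area 5.05 mm²), so the edge portions inside another operand are dropped and the merged outline is re-measured after clipping — boundary = 89.58 mm. So its perimeter = 89.58 mm. Layer 44 (z = 12.32): the cube is not intersected at this z (z outside [0, 11.5]); the sphere at (-0.5, 5) does not reach this height (|z−center|=8.820 > r=3); the r=2.5 cylinder at (-3.5, 5) gives a regular 32-gon of circumradius 2.5 (constant along its height) (perimeter = 2·32·2.500·sin(180°/32) = 15.68 mm); Merging all regions: only the r=2.5 cylinder at (-3.5, 5) is present, so the union is just that shape — boundary = 15.68 mm. So its perimeter = 15.68 mm. Layer 20 is larger (89.58 vs 15.68 mm).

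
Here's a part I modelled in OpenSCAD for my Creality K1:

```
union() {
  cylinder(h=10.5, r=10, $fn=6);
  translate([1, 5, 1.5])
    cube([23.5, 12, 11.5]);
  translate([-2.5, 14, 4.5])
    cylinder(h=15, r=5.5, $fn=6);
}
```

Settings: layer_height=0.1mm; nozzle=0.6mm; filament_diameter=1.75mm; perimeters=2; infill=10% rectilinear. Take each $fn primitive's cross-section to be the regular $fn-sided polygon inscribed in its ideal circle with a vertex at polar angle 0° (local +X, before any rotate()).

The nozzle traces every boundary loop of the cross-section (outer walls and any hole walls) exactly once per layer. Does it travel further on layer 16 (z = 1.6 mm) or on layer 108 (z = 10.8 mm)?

Layer 16 (z = 1.6): the cylinder: section is a regular 6-gon, circumradius r=10 (perimeter = 2·6·10.000·sin(180°/6) = 60.00 mm); the 23.5×12 cube at (1, 5) contributes its full rectangle (perimeter 71.00 mm); the cylinder at (-2.5, 14) does not reach this height (z outside [4.5, 19.5]); Merging all regions: the regions partially overlap (shared area 18.51 mm²), so the edge portions inside another operand are dropped and the merged outline is re-measured after clipping — boundary = 113.00 mm. So its perimeter = 113.00 mm. Layer 108 (z = 10.8): the cylinder is not intersected at this z (z outside [0, 10.5]); the cube at (1, 5) is present — its section is the full 23.5×12 rectangle (perimeter 71.00 mm); the cylinder at (-2.5, 14): section is a regular 6-gon, circumradius r=5.5 (perimeter = 2·6·5.500·sin(180°/6) = 33.00 mm); Combining (union): the regions partially overlap (shared area 6.87 mm²), so the edge portions inside another operand are dropped and the merged outline is re-measured after clipping — boundary = 89.80 mm. So its perimeter = 89.80 mm. Layer 16 is larger (113.00 vs 89.80 mm).

layer 16 (z = 1.6 mm)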